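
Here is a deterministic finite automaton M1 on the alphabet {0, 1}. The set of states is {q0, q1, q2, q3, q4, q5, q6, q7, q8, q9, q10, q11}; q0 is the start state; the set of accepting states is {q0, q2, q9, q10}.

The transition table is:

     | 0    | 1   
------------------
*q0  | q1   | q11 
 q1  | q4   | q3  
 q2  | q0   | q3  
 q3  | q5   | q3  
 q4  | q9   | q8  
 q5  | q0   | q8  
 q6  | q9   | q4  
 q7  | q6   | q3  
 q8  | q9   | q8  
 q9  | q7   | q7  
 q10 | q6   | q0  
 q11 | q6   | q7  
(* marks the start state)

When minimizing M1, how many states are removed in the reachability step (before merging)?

2

Starting at q0 and following transitions, the reachable set is {q0, q1, q3, q4, q5, q6, q7, q8, q9, q11}. That leaves q2, q10 unreachable — 2 in total.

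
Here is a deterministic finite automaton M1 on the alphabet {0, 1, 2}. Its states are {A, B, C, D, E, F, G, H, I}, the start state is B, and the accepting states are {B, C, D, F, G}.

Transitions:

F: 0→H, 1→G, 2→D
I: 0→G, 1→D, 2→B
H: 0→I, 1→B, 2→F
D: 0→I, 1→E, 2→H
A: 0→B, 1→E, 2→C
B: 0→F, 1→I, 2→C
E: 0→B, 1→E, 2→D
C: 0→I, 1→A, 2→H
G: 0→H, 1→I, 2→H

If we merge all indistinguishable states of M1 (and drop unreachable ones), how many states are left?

7

Start with accepting vs non-accepting: {B,C,D,F,G} | {A,E,H,I}.
On input 0, block {B,C,D,F,G} splits into {C,D,F,G} and {B}.
Split {C,D,F,G} by δ(·,1) → {C,D,G} and {F}.
Refine {A,E,H,I} on symbol 0: members go to different blocks, giving {A,E} and {H} and {I}.
Refine {C,D,G} on symbol 0: members go to different blocks, giving {C,D} and {G}.
No further refinement is possible. Final partition (7 blocks): {C,D} | {A,E} | {B} | {F} | {H} | {I} | {G}.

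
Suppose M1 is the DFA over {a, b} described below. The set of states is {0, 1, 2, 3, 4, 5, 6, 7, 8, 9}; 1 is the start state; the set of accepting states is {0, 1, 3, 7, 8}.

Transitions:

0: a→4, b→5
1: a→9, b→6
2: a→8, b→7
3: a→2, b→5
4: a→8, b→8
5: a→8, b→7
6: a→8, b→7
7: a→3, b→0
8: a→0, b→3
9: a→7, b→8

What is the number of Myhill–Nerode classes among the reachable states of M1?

3

Every state is reachable, so we keep all 10.
P0 = {0,1,3,7,8} | {2,4,5,6,9}.
Refine {0,1,3,7,8} on symbol a: members go to different blocks, giving {0,1,3} and {7,8}.
The partition is now stable with 3 blocks: {0,1,3} | {2,4,5,6,9} | {7,8}.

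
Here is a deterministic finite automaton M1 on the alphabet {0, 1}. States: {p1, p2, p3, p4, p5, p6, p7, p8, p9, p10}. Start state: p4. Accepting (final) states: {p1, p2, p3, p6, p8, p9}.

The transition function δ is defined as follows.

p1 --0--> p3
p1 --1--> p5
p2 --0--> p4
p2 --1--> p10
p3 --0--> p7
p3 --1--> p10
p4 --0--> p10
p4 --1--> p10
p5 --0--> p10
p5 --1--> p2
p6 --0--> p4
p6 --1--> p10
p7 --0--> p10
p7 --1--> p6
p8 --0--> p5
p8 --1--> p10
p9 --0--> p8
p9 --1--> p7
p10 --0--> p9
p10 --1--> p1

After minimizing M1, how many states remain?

6

Every state is reachable, so we keep all 10.
P0 = {p1,p2,p3,p6,p8,p9} | {p4,p5,p7,p10}.
Split {p1,p2,p3,p6,p8,p9} by δ(·,0) → {p2,p3,p6,p8} and {p1,p9}.
Refine {p4,p5,p7,p10} on symbol 0: members go to different blocks, giving {p4,p5,p7} and {p10}.
Refine {p4,p5,p7} on symbol 1: members go to different blocks, giving {p5,p7} and {p4}.
Split {p2,p3,p6,p8} by δ(·,0) → {p2,p6} and {p3,p8}.
Stable partition: {p2,p6} | {p5,p7} | {p1,p9} | {p10} | {p4} | {p3,p8} — 6 equivalence classes.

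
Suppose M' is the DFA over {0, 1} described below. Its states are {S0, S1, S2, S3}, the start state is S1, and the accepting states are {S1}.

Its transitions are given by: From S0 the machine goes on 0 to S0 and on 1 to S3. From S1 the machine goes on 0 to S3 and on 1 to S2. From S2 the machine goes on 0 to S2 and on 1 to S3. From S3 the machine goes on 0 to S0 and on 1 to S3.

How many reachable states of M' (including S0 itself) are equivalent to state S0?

3

Every state is reachable, so we keep all 4.
Initial partition by acceptance: {S1} | {S0,S2,S3}.
No further refinement is possible. Final partition (2 blocks): {S1} | {S0,S2,S3}.
The equivalence class containing S0 is {S0,S2,S3}, of size 3.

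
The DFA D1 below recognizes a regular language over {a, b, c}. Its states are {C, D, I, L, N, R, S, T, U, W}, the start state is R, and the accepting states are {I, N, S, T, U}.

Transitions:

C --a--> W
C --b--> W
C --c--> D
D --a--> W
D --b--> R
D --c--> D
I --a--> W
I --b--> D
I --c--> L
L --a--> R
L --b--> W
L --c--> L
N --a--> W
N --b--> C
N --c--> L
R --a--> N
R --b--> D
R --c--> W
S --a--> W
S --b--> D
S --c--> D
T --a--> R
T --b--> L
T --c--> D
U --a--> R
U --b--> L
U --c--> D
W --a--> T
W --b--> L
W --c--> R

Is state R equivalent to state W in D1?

Yes

Reachable states from the start: {C,D,L,N,R,T,W}. Unreachable: {I,S,U} — drop them.
Start with accepting vs non-accepting: {N,T} | {C,D,L,R,W}.
Split {C,D,L,R,W} by δ(·,a) → {C,D,L} and {R,W}.
The partition is now stable with 3 blocks: {N,T} | {C,D,L} | {R,W}.
R and W lie in the same block of the stable partition, so they are equivalent — no string distinguishes them.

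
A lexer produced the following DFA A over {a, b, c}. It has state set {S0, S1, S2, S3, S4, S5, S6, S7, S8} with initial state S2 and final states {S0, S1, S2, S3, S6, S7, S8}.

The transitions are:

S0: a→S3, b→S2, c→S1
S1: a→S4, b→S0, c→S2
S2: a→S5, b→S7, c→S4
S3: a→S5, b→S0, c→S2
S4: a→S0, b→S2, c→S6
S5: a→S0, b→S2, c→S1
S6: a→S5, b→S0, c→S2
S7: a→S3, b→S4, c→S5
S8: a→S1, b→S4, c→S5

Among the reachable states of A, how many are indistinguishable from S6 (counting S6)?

States {S8} cannot be reached from the start state, so discard them.
Start with accepting vs non-accepting: {S0,S1,S2,S3,S6,S7} | {S4,S5}.
Refine {S0,S1,S2,S3,S6,S7} on symbol a: members go to different blocks, giving {S1,S2,S3,S6} and {S0,S7}.
Refine {S1,S2,S3,S6} on symbol c: members go to different blocks, giving {S1,S3,S6} and {S2}.
Split {S0,S7} by δ(·,b) → {S0} and {S7}.
No further refinement is possible. Final partition (5 blocks): {S1,S3,S6} | {S4,S5} | {S0} | {S2} | {S7}.
State S6 belongs to the block {S1,S3,S6}, which has 3 states.

3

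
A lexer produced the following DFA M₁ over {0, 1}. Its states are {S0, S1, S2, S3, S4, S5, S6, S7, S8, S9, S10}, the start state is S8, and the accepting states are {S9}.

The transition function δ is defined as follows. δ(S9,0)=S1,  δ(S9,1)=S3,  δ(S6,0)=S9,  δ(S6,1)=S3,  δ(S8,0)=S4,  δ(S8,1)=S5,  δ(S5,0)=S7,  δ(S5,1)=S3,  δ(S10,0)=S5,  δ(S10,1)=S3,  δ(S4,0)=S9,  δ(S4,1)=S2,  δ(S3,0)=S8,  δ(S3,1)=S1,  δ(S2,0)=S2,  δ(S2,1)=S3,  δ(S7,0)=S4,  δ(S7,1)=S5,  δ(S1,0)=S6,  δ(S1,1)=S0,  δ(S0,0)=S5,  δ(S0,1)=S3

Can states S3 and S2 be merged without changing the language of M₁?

States {S10} cannot be reached from the start state, so discard them.
P0 = {S9} | {S0,S1,S2,S3,S4,S5,S6,S7,S8}.
Refine {S0,S1,S2,S3,S4,S5,S6,S7,S8} on symbol 0: members go to different blocks, giving {S0,S1,S2,S3,S5,S7,S8} and {S4,S6}.
Split {S0,S1,S2,S3,S5,S7,S8} by δ(·,0) → {S0,S2,S3,S5} and {S1,S7,S8}.
Refine {S0,S2,S3,S5} on symbol 0: members go to different blocks, giving {S0,S2} and {S3,S5}.
Split {S0,S2} by δ(·,0) → {S0} and {S2}.
Refine {S4,S6} on symbol 1: members go to different blocks, giving {S4} and {S6}.
Split {S1,S7,S8} by δ(·,0) → {S7,S8} and {S1}.
Split {S3,S5} by δ(·,1) → {S3} and {S5}.
Stable partition: {S9} | {S0} | {S4} | {S7,S8} | {S3} | {S2} | {S6} | {S1} | {S5} — 9 equivalence classes.
S3 and S2 end up in different blocks, so they are distinguishable. For instance, the string '000' is accepted from only S3.

No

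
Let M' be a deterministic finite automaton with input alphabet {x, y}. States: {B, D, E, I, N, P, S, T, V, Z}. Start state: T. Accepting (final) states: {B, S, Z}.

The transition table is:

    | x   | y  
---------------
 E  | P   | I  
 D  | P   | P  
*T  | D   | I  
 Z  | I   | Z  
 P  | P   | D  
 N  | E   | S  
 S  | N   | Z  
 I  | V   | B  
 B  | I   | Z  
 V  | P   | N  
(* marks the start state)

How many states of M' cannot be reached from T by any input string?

Every one of the 10 states is reachable from T.

0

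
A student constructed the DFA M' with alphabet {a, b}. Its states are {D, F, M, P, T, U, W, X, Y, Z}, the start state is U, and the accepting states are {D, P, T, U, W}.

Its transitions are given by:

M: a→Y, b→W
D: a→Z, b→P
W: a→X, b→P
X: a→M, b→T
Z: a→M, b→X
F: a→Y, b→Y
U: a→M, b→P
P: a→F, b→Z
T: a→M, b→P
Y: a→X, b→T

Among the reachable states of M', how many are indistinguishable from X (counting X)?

3

First remove the unreachable states {D}; 9 states remain.
Initial partition by acceptance: {P,T,U,W} | {F,M,X,Y,Z}.
On input b, block {P,T,U,W} splits into {T,U,W} and {P}.
Split {F,M,X,Y,Z} by δ(·,b) → {M,X,Y} and {F,Z}.
The partition is now stable with 4 blocks: {T,U,W} | {M,X,Y} | {P} | {F,Z}.
State X belongs to the block {M,X,Y}, which has 3 states.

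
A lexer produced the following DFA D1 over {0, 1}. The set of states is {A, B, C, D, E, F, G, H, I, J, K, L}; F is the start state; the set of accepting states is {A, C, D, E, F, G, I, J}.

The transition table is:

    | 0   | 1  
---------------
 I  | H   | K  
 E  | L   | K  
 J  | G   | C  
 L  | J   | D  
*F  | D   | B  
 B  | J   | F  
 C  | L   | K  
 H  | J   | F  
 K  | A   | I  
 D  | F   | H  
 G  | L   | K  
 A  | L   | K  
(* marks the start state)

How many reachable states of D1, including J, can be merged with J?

1

First remove the unreachable states {E}; 11 states remain.
Start with accepting vs non-accepting: {A,C,D,F,G,I,J} | {B,H,K,L}.
Refine {A,C,D,F,G,I,J} on symbol 0: members go to different blocks, giving {A,C,G,I} and {D,F,J}.
Refine {B,H,K,L} on symbol 0: members go to different blocks, giving {B,H,L} and {K}.
Refine {D,F,J} on symbol 0: members go to different blocks, giving {D,F} and {J}.
The partition is now stable with 5 blocks: {A,C,G,I} | {B,H,L} | {D,F} | {K} | {J}.
The equivalence class containing J is {J}, of size 1.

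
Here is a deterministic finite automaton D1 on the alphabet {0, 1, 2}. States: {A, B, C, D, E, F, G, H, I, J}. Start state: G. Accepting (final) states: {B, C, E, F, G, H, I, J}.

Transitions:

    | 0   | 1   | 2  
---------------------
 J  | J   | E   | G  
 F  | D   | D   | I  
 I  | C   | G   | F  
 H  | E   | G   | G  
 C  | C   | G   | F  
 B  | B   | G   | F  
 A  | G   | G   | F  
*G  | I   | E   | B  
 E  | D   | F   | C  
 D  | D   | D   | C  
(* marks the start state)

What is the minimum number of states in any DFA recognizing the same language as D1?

First remove the unreachable states {A,H,J}; 7 states remain.
Initial partition by acceptance: {B,C,E,F,G,I} | {D}.
On input 0, block {B,C,E,F,G,I} splits into {B,C,G,I} and {E,F}.
Split {B,C,G,I} by δ(·,1) → {B,C,I} and {G}.
On input 1, block {E,F} splits into {E} and {F}.
No further refinement is possible. Final partition (5 blocks): {B,C,I} | {D} | {E} | {G} | {F}.

5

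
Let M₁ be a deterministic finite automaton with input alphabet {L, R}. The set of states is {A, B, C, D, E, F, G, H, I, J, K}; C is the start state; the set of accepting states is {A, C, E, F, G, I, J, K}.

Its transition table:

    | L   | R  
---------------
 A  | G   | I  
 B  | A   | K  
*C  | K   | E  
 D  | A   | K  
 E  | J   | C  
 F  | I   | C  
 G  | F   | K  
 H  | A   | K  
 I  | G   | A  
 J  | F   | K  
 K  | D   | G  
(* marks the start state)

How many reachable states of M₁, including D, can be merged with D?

First remove the unreachable states {B,H}; 9 states remain.
Initial partition by acceptance: {A,C,E,F,G,I,J,K} | {D}.
Split {A,C,E,F,G,I,J,K} by δ(·,L) → {A,C,E,F,G,I,J} and {K}.
Split {A,C,E,F,G,I,J} by δ(·,L) → {A,E,F,G,I,J} and {C}.
On input R, block {A,E,F,G,I,J} splits into {A,I} and {E,F} and {G,J}.
Refine {E,F} on symbol L: members go to different blocks, giving {E} and {F}.
The partition is now stable with 7 blocks: {A,I} | {D} | {K} | {C} | {E} | {G,J} | {F}.
The equivalence class containing D is {D}, of size 1.

1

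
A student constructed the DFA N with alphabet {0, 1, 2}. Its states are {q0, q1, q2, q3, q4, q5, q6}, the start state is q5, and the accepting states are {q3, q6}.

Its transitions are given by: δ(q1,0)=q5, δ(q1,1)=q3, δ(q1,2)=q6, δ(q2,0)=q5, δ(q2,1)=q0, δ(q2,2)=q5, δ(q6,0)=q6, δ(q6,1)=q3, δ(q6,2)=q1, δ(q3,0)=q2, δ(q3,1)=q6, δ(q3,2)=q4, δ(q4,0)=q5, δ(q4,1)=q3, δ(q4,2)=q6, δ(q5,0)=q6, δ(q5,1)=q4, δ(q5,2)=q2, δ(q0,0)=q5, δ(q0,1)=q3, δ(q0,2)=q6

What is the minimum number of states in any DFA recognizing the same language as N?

All states are reachable from the start state.
Start with accepting vs non-accepting: {q3,q6} | {q0,q1,q2,q4,q5}.
Refine {q3,q6} on symbol 0: members go to different blocks, giving {q3} and {q6}.
Split {q0,q1,q2,q4,q5} by δ(·,0) → {q0,q1,q2,q4} and {q5}.
On input 1, block {q0,q1,q2,q4} splits into {q0,q1,q4} and {q2}.
The partition is now stable with 5 blocks: {q3} | {q0,q1,q4} | {q6} | {q5} | {q2}.

5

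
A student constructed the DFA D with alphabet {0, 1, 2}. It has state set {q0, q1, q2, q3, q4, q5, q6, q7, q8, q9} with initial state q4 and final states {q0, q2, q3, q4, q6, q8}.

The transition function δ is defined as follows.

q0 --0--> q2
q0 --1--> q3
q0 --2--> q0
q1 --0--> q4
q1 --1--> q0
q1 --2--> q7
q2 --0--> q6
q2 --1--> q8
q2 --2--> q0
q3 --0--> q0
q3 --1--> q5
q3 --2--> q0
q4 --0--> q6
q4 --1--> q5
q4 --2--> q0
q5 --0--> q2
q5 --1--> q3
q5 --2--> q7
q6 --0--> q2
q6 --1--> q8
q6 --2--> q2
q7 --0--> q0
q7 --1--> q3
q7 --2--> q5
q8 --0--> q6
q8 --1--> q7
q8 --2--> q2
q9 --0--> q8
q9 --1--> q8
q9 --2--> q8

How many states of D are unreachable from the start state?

No path from q4 leads to q1, q9; the other 8 states are all reachable.

2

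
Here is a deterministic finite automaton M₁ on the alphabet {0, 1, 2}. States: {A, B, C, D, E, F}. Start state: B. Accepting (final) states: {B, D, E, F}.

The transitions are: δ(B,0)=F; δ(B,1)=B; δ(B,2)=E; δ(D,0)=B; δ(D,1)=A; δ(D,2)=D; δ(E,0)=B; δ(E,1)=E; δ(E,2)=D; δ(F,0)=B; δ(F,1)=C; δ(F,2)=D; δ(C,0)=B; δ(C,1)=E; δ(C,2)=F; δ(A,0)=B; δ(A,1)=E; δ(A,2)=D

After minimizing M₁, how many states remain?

All states are reachable from the start state.
Initial partition by acceptance: {B,D,E,F} | {A,C}.
On input 1, block {B,D,E,F} splits into {B,E} and {D,F}.
Split {B,E} by δ(·,0) → {B} and {E}.
No further refinement is possible. Final partition (4 blocks): {B} | {A,C} | {D,F} | {E}.

4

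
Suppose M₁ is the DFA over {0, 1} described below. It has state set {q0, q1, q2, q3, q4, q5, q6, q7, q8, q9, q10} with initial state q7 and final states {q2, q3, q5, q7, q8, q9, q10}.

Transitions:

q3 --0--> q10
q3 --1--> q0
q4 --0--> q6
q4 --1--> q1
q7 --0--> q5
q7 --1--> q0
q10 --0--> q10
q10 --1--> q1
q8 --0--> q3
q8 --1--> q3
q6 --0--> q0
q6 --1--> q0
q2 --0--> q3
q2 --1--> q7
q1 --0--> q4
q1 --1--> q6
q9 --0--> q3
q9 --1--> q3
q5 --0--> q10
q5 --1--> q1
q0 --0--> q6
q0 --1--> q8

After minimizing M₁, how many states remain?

7

Reachable states from the start: {q0,q1,q3,q4,q5,q6,q7,q8,q10}. Unreachable: {q2,q9} — drop them.
P0 = {q3,q5,q7,q8,q10} | {q0,q1,q4,q6}.
On input 1, block {q3,q5,q7,q8,q10} splits into {q3,q5,q7,q10} and {q8}.
Split {q0,q1,q4,q6} by δ(·,1) → {q1,q4,q6} and {q0}.
On input 1, block {q3,q5,q7,q10} splits into {q3,q7} and {q5,q10}.
Refine {q1,q4,q6} on symbol 0: members go to different blocks, giving {q1,q4} and {q6}.
On input 0, block {q1,q4} splits into {q1} and {q4}.
Stable partition: {q3,q7} | {q1} | {q8} | {q0} | {q5,q10} | {q6} | {q4} — 7 equivalence classes.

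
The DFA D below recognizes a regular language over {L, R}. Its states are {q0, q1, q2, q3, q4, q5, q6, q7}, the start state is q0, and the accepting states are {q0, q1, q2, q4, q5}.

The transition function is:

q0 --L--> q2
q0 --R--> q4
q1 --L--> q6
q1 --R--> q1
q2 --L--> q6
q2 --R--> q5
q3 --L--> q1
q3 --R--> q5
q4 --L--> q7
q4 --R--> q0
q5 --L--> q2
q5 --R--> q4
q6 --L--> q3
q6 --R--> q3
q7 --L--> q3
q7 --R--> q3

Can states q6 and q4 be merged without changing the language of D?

No

Every state is reachable, so we keep all 8.
P0 = {q0,q1,q2,q4,q5} | {q3,q6,q7}.
Split {q0,q1,q2,q4,q5} by δ(·,L) → {q1,q2,q4} and {q0,q5}.
On input R, block {q1,q2,q4} splits into {q2,q4} and {q1}.
On input L, block {q3,q6,q7} splits into {q6,q7} and {q3}.
No further refinement is possible. Final partition (5 blocks): {q2,q4} | {q6,q7} | {q0,q5} | {q1} | {q3}.
q6 and q4 end up in different blocks, so they are distinguishable. For instance, the string 'ε' is accepted from only q4.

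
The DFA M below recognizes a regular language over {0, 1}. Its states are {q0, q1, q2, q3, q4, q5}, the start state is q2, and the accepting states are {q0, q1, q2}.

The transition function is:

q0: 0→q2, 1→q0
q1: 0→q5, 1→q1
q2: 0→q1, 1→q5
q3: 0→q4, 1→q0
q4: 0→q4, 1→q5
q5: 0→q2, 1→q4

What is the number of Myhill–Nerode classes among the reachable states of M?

4

First remove the unreachable states {q0,q3}; 4 states remain.
P0 = {q1,q2} | {q4,q5}.
Split {q1,q2} by δ(·,0) → {q1} and {q2}.
Refine {q4,q5} on symbol 0: members go to different blocks, giving {q4} and {q5}.
Stable partition: {q1} | {q4} | {q2} | {q5} — 4 equivalence classes.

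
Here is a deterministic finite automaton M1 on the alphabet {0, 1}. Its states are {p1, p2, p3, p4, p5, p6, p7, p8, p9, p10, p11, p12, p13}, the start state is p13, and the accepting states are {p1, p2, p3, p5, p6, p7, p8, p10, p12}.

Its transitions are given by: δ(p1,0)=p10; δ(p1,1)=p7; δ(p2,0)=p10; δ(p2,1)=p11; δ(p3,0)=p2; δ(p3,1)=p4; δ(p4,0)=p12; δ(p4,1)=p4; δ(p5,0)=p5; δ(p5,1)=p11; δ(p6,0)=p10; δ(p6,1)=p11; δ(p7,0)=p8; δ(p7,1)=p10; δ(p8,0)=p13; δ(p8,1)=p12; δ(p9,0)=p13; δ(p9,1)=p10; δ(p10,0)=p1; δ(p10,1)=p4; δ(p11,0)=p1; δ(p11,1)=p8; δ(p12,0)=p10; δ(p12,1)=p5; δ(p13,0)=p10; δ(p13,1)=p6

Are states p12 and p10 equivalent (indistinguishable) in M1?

States {p2,p3,p9} cannot be reached from the start state, so discard them.
Initial partition by acceptance: {p1,p5,p6,p7,p8,p10,p12} | {p4,p11,p13}.
Refine {p1,p5,p6,p7,p8,p10,p12} on symbol 0: members go to different blocks, giving {p1,p5,p6,p7,p10,p12} and {p8}.
On input 0, block {p1,p5,p6,p7,p10,p12} splits into {p1,p5,p6,p10,p12} and {p7}.
Split {p1,p5,p6,p10,p12} by δ(·,1) → {p5,p6,p10} and {p1} and {p12}.
Refine {p5,p6,p10} on symbol 0: members go to different blocks, giving {p5,p6} and {p10}.
Split {p5,p6} by δ(·,0) → {p5} and {p6}.
On input 0, block {p4,p11,p13} splits into {p4} and {p11} and {p13}.
The partition is now stable with 10 blocks: {p5} | {p4} | {p8} | {p7} | {p1} | {p12} | {p10} | {p6} | {p11} | {p13}.
p12 and p10 end up in different blocks, so they are distinguishable. For instance, the string '1' is accepted from only p12.

No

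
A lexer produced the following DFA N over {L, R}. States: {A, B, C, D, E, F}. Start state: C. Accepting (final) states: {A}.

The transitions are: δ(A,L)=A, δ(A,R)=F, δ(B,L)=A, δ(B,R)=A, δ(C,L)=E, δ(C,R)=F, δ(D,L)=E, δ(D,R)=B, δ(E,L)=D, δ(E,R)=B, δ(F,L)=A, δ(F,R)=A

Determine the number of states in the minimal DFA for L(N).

3

Initial partition by acceptance: {A} | {B,C,D,E,F}.
Split {B,C,D,E,F} by δ(·,L) → {C,D,E} and {B,F}.
No further refinement is possible. Final partition (3 blocks): {A} | {C,D,E} | {B,F}.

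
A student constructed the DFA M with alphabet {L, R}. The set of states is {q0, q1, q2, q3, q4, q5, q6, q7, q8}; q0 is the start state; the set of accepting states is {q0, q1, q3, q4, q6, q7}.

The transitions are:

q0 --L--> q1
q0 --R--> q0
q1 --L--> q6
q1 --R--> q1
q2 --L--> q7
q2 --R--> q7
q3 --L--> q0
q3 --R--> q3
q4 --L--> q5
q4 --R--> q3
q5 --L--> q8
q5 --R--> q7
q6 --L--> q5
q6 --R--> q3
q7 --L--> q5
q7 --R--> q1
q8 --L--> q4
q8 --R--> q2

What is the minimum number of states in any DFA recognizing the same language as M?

8

Every state is reachable, so we keep all 9.
Start with accepting vs non-accepting: {q0,q1,q3,q4,q6,q7} | {q2,q5,q8}.
Refine {q0,q1,q3,q4,q6,q7} on symbol L: members go to different blocks, giving {q0,q1,q3} and {q4,q6,q7}.
On input L, block {q0,q1,q3} splits into {q0,q3} and {q1}.
Refine {q0,q3} on symbol L: members go to different blocks, giving {q0} and {q3}.
On input L, block {q2,q5,q8} splits into {q2,q8} and {q5}.
On input R, block {q2,q8} splits into {q2} and {q8}.
Split {q4,q6,q7} by δ(·,R) → {q4,q6} and {q7}.
The partition is now stable with 8 blocks: {q0} | {q2} | {q4,q6} | {q1} | {q3} | {q5} | {q8} | {q7}.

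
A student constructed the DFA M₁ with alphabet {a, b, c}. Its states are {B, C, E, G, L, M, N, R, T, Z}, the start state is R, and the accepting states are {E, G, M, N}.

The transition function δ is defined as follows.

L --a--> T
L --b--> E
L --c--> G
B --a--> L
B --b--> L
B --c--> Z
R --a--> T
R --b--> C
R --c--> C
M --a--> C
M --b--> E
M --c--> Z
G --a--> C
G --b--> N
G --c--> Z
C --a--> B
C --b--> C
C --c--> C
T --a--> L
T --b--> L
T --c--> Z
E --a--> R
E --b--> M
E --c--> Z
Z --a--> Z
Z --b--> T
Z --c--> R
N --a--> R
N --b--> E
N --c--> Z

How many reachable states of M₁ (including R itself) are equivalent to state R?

2

All states are reachable from the start state.
Initial partition by acceptance: {E,G,M,N} | {B,C,L,R,T,Z}.
Split {B,C,L,R,T,Z} by δ(·,b) → {B,C,R,T,Z} and {L}.
Split {B,C,R,T,Z} by δ(·,a) → {C,R,Z} and {B,T}.
Refine {C,R,Z} on symbol a: members go to different blocks, giving {C,R} and {Z}.
No further refinement is possible. Final partition (5 blocks): {E,G,M,N} | {C,R} | {L} | {B,T} | {Z}.
The equivalence class containing R is {C,R}, of size 2.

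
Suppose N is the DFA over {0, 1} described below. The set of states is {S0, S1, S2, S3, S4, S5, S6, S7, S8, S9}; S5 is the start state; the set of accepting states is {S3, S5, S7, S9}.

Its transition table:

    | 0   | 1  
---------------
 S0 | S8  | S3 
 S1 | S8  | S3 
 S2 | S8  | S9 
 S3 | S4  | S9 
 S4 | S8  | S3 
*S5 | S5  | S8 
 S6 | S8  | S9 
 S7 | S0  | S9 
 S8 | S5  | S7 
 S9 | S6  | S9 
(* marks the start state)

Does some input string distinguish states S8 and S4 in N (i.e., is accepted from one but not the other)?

States {S1,S2} cannot be reached from the start state, so discard them.
Initial partition by acceptance: {S3,S5,S7,S9} | {S0,S4,S6,S8}.
Split {S3,S5,S7,S9} by δ(·,0) → {S3,S7,S9} and {S5}.
Refine {S0,S4,S6,S8} on symbol 0: members go to different blocks, giving {S0,S4,S6} and {S8}.
The partition is now stable with 4 blocks: {S3,S7,S9} | {S0,S4,S6} | {S5} | {S8}.
S8 and S4 end up in different blocks, so they are distinguishable. For instance, the string '0' is accepted from only S8.

Yes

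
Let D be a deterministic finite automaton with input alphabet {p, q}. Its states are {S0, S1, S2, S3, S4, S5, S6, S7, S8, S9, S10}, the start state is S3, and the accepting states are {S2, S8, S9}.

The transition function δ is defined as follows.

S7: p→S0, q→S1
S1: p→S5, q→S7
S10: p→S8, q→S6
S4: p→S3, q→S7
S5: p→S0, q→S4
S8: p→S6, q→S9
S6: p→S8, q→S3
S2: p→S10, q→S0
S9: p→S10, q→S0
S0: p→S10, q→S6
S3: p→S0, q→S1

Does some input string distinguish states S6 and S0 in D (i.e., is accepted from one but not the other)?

First remove the unreachable states {S2}; 10 states remain.
Start with accepting vs non-accepting: {S8,S9} | {S0,S1,S3,S4,S5,S6,S7,S10}.
Refine {S8,S9} on symbol q: members go to different blocks, giving {S8} and {S9}.
Refine {S0,S1,S3,S4,S5,S6,S7,S10} on symbol p: members go to different blocks, giving {S0,S1,S3,S4,S5,S7} and {S6,S10}.
Refine {S0,S1,S3,S4,S5,S7} on symbol p: members go to different blocks, giving {S1,S3,S4,S5,S7} and {S0}.
On input p, block {S1,S3,S4,S5,S7} splits into {S3,S5,S7} and {S1,S4}.
Refine {S6,S10} on symbol q: members go to different blocks, giving {S6} and {S10}.
Stable partition: {S8} | {S3,S5,S7} | {S9} | {S6} | {S0} | {S1,S4} | {S10} — 7 equivalence classes.
S6 and S0 end up in different blocks, so they are distinguishable. For instance, the string 'p' is accepted from only S6.

Yes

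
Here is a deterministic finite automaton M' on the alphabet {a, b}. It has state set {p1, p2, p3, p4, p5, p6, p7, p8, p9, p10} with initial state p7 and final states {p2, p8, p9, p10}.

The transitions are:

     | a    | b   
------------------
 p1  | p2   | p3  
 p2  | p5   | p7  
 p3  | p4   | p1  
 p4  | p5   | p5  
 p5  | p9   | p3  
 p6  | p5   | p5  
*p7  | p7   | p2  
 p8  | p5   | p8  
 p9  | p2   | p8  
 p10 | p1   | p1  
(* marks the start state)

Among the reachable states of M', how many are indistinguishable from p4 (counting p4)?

1

First remove the unreachable states {p6,p10}; 8 states remain.
Start with accepting vs non-accepting: {p2,p8,p9} | {p1,p3,p4,p5,p7}.
On input a, block {p2,p8,p9} splits into {p2,p8} and {p9}.
Split {p2,p8} by δ(·,b) → {p2} and {p8}.
Refine {p1,p3,p4,p5,p7} on symbol a: members go to different blocks, giving {p3,p4,p7} and {p1} and {p5}.
On input a, block {p3,p4,p7} splits into {p3,p7} and {p4}.
On input a, block {p3,p7} splits into {p3} and {p7}.
Stable partition: {p2} | {p3} | {p9} | {p8} | {p1} | {p5} | {p4} | {p7} — 8 equivalence classes.
State p4 belongs to the block {p4}, which has 1 states.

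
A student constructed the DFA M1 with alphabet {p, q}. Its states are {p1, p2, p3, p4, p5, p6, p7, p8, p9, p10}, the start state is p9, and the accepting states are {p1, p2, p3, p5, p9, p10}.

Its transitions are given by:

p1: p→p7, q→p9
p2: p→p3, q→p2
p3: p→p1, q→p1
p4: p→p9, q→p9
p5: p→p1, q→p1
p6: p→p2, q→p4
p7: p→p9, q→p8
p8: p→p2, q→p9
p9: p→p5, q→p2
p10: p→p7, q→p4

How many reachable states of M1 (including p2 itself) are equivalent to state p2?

2

Reachable states from the start: {p1,p2,p3,p5,p7,p8,p9}. Unreachable: {p4,p6,p10} — drop them.
Start with accepting vs non-accepting: {p1,p2,p3,p5,p9} | {p7,p8}.
Split {p1,p2,p3,p5,p9} by δ(·,p) → {p2,p3,p5,p9} and {p1}.
Split {p2,p3,p5,p9} by δ(·,p) → {p2,p9} and {p3,p5}.
Split {p7,p8} by δ(·,q) → {p7} and {p8}.
The partition is now stable with 5 blocks: {p2,p9} | {p7} | {p1} | {p3,p5} | {p8}.
State p2 belongs to the block {p2,p9}, which has 2 states.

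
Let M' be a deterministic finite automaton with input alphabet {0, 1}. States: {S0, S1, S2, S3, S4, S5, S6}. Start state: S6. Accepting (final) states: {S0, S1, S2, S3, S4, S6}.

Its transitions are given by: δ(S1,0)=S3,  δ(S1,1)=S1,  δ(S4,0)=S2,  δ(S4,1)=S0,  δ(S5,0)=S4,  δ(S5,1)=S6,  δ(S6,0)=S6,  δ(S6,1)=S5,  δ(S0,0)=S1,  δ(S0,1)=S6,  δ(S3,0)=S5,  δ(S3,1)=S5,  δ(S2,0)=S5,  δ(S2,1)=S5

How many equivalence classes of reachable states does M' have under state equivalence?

6

All states are reachable from the start state.
Initial partition by acceptance: {S0,S1,S2,S3,S4,S6} | {S5}.
On input 0, block {S0,S1,S2,S3,S4,S6} splits into {S0,S1,S4,S6} and {S2,S3}.
Split {S0,S1,S4,S6} by δ(·,0) → {S0,S6} and {S1,S4}.
Refine {S0,S6} on symbol 0: members go to different blocks, giving {S0} and {S6}.
On input 1, block {S1,S4} splits into {S1} and {S4}.
The partition is now stable with 6 blocks: {S0} | {S5} | {S2,S3} | {S1} | {S6} | {S4}.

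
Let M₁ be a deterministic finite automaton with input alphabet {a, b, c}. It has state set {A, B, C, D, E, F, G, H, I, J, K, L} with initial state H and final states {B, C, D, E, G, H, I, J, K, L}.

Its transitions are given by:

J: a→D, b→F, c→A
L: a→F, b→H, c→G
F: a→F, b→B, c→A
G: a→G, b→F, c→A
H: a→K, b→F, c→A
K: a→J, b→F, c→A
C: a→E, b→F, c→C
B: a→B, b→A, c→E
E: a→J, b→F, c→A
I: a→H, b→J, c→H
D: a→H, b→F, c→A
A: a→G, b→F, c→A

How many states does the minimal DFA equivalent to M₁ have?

4

First remove the unreachable states {C,I,L}; 9 states remain.
Start with accepting vs non-accepting: {B,D,E,G,H,J,K} | {A,F}.
Split {B,D,E,G,H,J,K} by δ(·,c) → {D,E,G,H,J,K} and {B}.
Split {A,F} by δ(·,a) → {A} and {F}.
Stable partition: {D,E,G,H,J,K} | {A} | {B} | {F} — 4 equivalence classes.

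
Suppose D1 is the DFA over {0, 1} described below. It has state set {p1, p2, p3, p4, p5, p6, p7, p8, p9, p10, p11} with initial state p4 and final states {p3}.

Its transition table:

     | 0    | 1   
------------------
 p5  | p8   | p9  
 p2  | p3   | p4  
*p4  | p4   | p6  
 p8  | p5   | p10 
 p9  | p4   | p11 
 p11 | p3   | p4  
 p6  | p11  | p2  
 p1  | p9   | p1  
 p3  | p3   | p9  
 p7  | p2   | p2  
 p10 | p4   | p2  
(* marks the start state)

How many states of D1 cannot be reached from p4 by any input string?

No path from p4 leads to p1, p5, p7, p8, p10; the other 6 states are all reachable.

5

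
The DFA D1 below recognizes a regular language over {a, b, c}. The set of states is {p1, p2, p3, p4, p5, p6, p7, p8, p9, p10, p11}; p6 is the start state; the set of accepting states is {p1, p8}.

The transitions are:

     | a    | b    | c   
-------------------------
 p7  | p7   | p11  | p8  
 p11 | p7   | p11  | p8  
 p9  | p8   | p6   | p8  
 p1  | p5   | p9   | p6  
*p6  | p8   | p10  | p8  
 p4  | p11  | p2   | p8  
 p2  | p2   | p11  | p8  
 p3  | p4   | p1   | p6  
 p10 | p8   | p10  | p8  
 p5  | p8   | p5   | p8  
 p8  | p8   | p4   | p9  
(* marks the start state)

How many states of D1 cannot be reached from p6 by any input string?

No path from p6 leads to p1, p3, p5; the other 8 states are all reachable.

3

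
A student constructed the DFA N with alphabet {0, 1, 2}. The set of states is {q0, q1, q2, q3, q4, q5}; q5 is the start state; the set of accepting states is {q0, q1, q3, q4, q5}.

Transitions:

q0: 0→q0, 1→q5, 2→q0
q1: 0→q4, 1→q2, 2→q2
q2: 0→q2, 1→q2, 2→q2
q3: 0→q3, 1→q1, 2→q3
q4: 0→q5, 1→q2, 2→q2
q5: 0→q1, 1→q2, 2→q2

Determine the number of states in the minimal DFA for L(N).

First remove the unreachable states {q0,q3}; 4 states remain.
Initial partition by acceptance: {q1,q4,q5} | {q2}.
No further refinement is possible. Final partition (2 blocks): {q1,q4,q5} | {q2}.

2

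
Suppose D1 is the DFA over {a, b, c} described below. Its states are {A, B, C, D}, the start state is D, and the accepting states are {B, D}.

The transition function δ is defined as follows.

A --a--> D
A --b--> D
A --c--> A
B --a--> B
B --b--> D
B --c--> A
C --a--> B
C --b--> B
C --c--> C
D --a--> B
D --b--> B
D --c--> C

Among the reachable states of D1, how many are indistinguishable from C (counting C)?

Every state is reachable, so we keep all 4.
Initial partition by acceptance: {B,D} | {A,C}.
No further refinement is possible. Final partition (2 blocks): {B,D} | {A,C}.
The equivalence class containing C is {A,C}, of size 2.

2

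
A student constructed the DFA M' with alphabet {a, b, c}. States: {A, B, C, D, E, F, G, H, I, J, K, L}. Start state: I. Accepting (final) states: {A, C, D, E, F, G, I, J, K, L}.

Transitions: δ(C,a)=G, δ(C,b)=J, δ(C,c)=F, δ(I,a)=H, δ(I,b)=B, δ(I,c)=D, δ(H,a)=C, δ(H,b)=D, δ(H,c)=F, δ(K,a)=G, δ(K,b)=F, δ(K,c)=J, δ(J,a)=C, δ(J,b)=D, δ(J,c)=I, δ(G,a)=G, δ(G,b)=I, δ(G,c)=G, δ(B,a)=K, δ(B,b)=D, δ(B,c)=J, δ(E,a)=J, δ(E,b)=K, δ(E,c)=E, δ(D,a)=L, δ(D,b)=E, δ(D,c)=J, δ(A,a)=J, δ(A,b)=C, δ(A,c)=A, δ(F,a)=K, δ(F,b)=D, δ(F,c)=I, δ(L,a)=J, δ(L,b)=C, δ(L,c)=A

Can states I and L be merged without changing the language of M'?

No

Every state is reachable, so we keep all 12.
P0 = {A,C,D,E,F,G,I,J,K,L} | {B,H}.
Refine {A,C,D,E,F,G,I,J,K,L} on symbol a: members go to different blocks, giving {A,C,D,E,F,G,J,K,L} and {I}.
On input b, block {A,C,D,E,F,G,J,K,L} splits into {A,C,D,E,F,J,K,L} and {G}.
On input a, block {A,C,D,E,F,J,K,L} splits into {A,D,E,F,J,L} and {C,K}.
On input a, block {A,D,E,F,J,L} splits into {A,D,E,L} and {F,J}.
Split {A,D,E,L} by δ(·,a) → {A,E,L} and {D}.
Stable partition: {A,E,L} | {B,H} | {I} | {G} | {C,K} | {F,J} | {D} — 7 equivalence classes.
I and L end up in different blocks, so they are distinguishable. For instance, the string 'a' is accepted from only L.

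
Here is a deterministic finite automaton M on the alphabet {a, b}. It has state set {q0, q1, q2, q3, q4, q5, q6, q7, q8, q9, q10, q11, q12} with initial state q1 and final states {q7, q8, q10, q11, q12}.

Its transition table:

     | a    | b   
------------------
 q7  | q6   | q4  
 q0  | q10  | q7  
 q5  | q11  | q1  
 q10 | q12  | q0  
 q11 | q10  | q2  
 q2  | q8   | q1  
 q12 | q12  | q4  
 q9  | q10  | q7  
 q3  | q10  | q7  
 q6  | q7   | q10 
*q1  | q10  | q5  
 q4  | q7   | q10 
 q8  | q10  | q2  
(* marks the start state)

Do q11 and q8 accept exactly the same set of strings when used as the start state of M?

First remove the unreachable states {q3,q9}; 11 states remain.
P0 = {q7,q8,q10,q11,q12} | {q0,q1,q2,q4,q5,q6}.
Split {q7,q8,q10,q11,q12} by δ(·,a) → {q8,q10,q11,q12} and {q7}.
Refine {q0,q1,q2,q4,q5,q6} on symbol a: members go to different blocks, giving {q0,q1,q2,q5} and {q4,q6}.
Refine {q8,q10,q11,q12} on symbol b: members go to different blocks, giving {q8,q10,q11} and {q12}.
Refine {q8,q10,q11} on symbol a: members go to different blocks, giving {q8,q11} and {q10}.
On input a, block {q0,q1,q2,q5} splits into {q0,q1} and {q2,q5}.
Split {q0,q1} by δ(·,b) → {q0} and {q1}.
No further refinement is possible. Final partition (8 blocks): {q8,q11} | {q0} | {q7} | {q4,q6} | {q12} | {q10} | {q2,q5} | {q1}.
q11 and q8 lie in the same block of the stable partition, so they are equivalent — no string distinguishes them.

Yes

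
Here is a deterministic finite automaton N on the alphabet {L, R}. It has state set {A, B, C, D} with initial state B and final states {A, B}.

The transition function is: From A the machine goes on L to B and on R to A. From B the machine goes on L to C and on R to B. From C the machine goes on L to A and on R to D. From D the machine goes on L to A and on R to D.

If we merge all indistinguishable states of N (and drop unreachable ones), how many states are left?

All states are reachable from the start state.
P0 = {A,B} | {C,D}.
Split {A,B} by δ(·,L) → {A} and {B}.
Stable partition: {A} | {C,D} | {B} — 3 equivalence classes.

3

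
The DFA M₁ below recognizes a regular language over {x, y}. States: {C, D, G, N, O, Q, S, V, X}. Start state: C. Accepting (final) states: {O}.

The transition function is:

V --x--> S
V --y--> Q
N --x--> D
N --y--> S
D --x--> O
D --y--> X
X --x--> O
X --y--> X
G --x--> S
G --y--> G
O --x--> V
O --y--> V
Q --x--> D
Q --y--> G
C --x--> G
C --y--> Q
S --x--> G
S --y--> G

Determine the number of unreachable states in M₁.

1

Starting at C and following transitions, the reachable set is {C, D, G, O, Q, S, V, X}. That leaves N unreachable — 1 in total.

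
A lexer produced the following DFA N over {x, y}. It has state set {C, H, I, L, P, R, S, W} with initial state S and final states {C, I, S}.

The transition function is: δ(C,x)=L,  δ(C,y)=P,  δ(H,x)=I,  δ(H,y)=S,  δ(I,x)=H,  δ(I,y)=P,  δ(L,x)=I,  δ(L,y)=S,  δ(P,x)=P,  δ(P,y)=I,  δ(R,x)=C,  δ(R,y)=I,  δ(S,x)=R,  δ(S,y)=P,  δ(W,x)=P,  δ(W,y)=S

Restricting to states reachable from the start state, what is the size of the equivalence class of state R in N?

3

First remove the unreachable states {W}; 7 states remain.
P0 = {C,I,S} | {H,L,P,R}.
Split {H,L,P,R} by δ(·,x) → {H,L,R} and {P}.
No further refinement is possible. Final partition (3 blocks): {C,I,S} | {H,L,R} | {P}.
State R belongs to the block {H,L,R}, which has 3 states.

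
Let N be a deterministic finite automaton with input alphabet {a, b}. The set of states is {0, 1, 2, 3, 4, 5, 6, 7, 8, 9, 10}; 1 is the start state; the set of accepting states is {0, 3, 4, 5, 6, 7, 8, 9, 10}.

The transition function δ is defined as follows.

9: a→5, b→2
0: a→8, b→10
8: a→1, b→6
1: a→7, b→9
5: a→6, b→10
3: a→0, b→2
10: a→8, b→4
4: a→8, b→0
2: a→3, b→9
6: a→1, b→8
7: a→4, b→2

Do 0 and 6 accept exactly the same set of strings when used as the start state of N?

No

Initial partition by acceptance: {0,3,4,5,6,7,8,9,10} | {1,2}.
Refine {0,3,4,5,6,7,8,9,10} on symbol a: members go to different blocks, giving {0,3,4,5,7,9,10} and {6,8}.
On input a, block {0,3,4,5,7,9,10} splits into {0,4,5,10} and {3,7,9}.
Stable partition: {0,4,5,10} | {1,2} | {6,8} | {3,7,9} — 4 equivalence classes.
0 and 6 end up in different blocks, so they are distinguishable. For instance, the string 'a' is accepted from only 0.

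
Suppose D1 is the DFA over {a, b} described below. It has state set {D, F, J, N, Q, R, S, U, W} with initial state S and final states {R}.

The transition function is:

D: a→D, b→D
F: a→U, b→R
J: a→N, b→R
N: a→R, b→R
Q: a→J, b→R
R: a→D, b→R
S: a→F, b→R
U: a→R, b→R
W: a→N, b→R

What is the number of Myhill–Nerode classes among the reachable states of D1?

5

Reachable states from the start: {D,F,R,S,U}. Unreachable: {J,N,Q,W} — drop them.
Start with accepting vs non-accepting: {R} | {D,F,S,U}.
Refine {D,F,S,U} on symbol a: members go to different blocks, giving {D,F,S} and {U}.
Split {D,F,S} by δ(·,a) → {D,S} and {F}.
Refine {D,S} on symbol a: members go to different blocks, giving {D} and {S}.
Stable partition: {R} | {D} | {U} | {F} | {S} — 5 equivalence classes.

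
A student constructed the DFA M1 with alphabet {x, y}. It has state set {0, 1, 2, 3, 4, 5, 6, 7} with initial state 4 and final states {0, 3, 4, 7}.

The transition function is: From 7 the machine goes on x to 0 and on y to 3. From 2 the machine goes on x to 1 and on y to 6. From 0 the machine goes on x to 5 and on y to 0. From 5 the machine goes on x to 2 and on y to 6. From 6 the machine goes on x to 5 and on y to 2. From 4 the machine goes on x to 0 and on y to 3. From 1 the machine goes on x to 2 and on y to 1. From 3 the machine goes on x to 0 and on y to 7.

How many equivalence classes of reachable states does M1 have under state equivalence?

3

Every state is reachable, so we keep all 8.
Initial partition by acceptance: {0,3,4,7} | {1,2,5,6}.
On input x, block {0,3,4,7} splits into {3,4,7} and {0}.
No further refinement is possible. Final partition (3 blocks): {3,4,7} | {1,2,5,6} | {0}.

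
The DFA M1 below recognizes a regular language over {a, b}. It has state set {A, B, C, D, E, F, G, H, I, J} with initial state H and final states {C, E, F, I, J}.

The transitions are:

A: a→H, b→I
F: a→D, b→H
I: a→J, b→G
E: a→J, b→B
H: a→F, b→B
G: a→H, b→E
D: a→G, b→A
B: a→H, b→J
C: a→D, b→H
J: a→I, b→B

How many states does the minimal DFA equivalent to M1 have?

5

Reachable states from the start: {A,B,D,E,F,G,H,I,J}. Unreachable: {C} — drop them.
Start with accepting vs non-accepting: {E,F,I,J} | {A,B,D,G,H}.
Split {E,F,I,J} by δ(·,a) → {E,I,J} and {F}.
On input a, block {A,B,D,G,H} splits into {A,B,D,G} and {H}.
On input a, block {A,B,D,G} splits into {A,B,G} and {D}.
The partition is now stable with 5 blocks: {E,I,J} | {A,B,G} | {F} | {H} | {D}.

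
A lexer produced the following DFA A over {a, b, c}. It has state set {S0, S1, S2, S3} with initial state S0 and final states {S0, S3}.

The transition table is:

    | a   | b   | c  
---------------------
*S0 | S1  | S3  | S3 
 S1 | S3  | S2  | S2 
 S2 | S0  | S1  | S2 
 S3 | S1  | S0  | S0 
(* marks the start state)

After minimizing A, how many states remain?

All states are reachable from the start state.
Initial partition by acceptance: {S0,S3} | {S1,S2}.
No further refinement is possible. Final partition (2 blocks): {S0,S3} | {S1,S2}.

2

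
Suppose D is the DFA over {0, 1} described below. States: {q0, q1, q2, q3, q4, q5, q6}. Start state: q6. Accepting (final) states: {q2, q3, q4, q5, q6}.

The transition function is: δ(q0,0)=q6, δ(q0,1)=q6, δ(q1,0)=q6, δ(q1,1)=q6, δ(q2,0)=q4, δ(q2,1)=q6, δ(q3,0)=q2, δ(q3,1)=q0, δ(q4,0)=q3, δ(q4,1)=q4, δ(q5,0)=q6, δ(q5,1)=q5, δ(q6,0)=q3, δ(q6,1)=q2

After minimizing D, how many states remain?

5

States {q1,q5} cannot be reached from the start state, so discard them.
Initial partition by acceptance: {q2,q3,q4,q6} | {q0}.
On input 1, block {q2,q3,q4,q6} splits into {q2,q4,q6} and {q3}.
Split {q2,q4,q6} by δ(·,0) → {q4,q6} and {q2}.
On input 1, block {q4,q6} splits into {q4} and {q6}.
Stable partition: {q4} | {q0} | {q3} | {q2} | {q6} — 5 equivalence classes.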